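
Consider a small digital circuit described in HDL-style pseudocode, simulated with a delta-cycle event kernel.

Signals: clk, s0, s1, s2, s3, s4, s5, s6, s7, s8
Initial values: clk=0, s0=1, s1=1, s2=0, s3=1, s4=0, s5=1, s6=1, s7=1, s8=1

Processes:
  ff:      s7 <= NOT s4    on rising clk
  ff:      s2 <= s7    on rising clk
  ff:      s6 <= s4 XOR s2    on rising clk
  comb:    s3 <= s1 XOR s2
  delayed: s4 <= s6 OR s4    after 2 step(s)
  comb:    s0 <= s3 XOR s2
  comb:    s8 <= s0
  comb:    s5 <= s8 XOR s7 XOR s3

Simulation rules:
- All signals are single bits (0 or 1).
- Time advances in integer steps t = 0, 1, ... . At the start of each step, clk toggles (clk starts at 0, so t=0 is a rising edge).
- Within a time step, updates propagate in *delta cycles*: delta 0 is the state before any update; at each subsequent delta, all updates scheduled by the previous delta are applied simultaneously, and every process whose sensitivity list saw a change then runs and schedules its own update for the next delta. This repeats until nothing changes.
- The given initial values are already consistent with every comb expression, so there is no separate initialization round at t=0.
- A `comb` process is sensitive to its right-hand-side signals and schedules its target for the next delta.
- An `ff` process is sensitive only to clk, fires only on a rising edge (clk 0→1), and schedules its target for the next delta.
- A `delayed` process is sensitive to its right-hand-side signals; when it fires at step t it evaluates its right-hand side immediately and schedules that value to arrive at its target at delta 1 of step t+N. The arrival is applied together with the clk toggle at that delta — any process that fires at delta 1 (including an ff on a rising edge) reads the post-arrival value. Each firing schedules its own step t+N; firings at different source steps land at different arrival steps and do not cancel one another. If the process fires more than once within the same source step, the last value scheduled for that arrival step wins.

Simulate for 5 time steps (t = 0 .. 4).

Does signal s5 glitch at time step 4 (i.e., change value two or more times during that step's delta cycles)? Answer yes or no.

no

t=0 Δ0: s3=1 s6=1 s4=0 s7=1 s2=0 s8=1 s5=1 s1=1 clk=0 s0=1
  Δ1: clk:0→1
  Δ2: s6:1→0, s2:0→1
  Δ3: s3:1→0, s0:1→0
  Δ4: s8:1→0, s5:1→0, s0:0→1
  Δ5: s8:0→1, s5:0→1
  Δ6: s5:1→0
  (6Δ to stable)
t=1 Δ0: s3=0 s6=0 s4=0 s7=1 s2=1 s8=1 s5=0 s1=1 clk=1 s0=1
  Δ1: clk:1→0
  (1Δ to stable)
t=2 Δ0: s3=0 s6=0 s4=0 s7=1 s2=1 s8=1 s5=0 s1=1 clk=0 s0=1
  Δ1: clk:0→1
  Δ2: s6:0→1
  (2Δ to stable)
t=3 Δ0: s3=0 s6=1 s4=0 s7=1 s2=1 s8=1 s5=0 s1=1 clk=1 s0=1
  Δ1: clk:1→0
  (1Δ to stable)
t=4 Δ0: s3=0 s6=1 s4=0 s7=1 s2=1 s8=1 s5=0 s1=1 clk=0 s0=1
  Δ1: s4:0→1, clk:0→1
  Δ2: s6:1→0, s7:1→0
  Δ3: s5:0→1
  (3Δ to stable)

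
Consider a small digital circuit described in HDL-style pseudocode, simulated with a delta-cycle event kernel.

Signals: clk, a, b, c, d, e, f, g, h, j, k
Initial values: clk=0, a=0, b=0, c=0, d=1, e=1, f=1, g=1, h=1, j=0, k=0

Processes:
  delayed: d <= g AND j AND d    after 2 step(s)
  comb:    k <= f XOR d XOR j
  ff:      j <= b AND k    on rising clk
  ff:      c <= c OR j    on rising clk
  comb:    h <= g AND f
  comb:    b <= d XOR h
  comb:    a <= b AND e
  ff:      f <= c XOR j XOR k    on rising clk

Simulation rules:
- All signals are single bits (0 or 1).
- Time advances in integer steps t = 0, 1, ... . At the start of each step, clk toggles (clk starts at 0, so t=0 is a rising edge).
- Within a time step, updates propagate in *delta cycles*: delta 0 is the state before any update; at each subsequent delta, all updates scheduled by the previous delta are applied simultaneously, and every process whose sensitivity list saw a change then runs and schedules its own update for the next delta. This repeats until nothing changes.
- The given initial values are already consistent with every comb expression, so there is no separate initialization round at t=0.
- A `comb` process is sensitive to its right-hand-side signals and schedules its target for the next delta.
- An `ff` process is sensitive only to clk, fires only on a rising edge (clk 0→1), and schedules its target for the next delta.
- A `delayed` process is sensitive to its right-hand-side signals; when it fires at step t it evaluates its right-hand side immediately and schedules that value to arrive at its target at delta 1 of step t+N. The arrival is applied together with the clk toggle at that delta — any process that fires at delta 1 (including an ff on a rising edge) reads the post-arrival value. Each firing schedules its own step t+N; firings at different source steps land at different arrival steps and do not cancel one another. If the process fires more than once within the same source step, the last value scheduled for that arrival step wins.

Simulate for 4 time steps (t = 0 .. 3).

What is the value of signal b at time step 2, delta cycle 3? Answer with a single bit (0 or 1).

1

t0.Δ0 h=1 clk=0 j=0 b=0 e=1 f=1 c=0 d=1 a=0 g=1 k=0
t0.Δ1 h=1 clk=1 j=0 b=0 e=1 f=1 c=0 d=1 a=0 g=1 k=0
t0.Δ2 h=1 clk=1 j=0 b=0 e=1 f=0 c=0 d=1 a=0 g=1 k=0
t0.Δ3 h=0 clk=1 j=0 b=0 e=1 f=0 c=0 d=1 a=0 g=1 k=1
t0.Δ4 h=0 clk=1 j=0 b=1 e=1 f=0 c=0 d=1 a=0 g=1 k=1
t0.Δ5 h=0 clk=1 j=0 b=1 e=1 f=0 c=0 d=1 a=1 g=1 k=1
t1.Δ0 h=0 clk=1 j=0 b=1 e=1 f=0 c=0 d=1 a=1 g=1 k=1
t1.Δ1 h=0 clk=0 j=0 b=1 e=1 f=0 c=0 d=1 a=1 g=1 k=1
t2.Δ0 h=0 clk=0 j=0 b=1 e=1 f=0 c=0 d=1 a=1 g=1 k=1
t2.Δ1 h=0 clk=1 j=0 b=1 e=1 f=0 c=0 d=1 a=1 g=1 k=1
t2.Δ2 h=0 clk=1 j=1 b=1 e=1 f=1 c=0 d=1 a=1 g=1 k=1
t2.Δ3 h=1 clk=1 j=1 b=1 e=1 f=1 c=0 d=1 a=1 g=1 k=1
t2.Δ4 h=1 clk=1 j=1 b=0 e=1 f=1 c=0 d=1 a=1 g=1 k=1
t2.Δ5 h=1 clk=1 j=1 b=0 e=1 f=1 c=0 d=1 a=0 g=1 k=1
t3.Δ0 h=1 clk=1 j=1 b=0 e=1 f=1 c=0 d=1 a=0 g=1 k=1
t3.Δ1 h=1 clk=0 j=1 b=0 e=1 f=1 c=0 d=1 a=0 g=1 k=1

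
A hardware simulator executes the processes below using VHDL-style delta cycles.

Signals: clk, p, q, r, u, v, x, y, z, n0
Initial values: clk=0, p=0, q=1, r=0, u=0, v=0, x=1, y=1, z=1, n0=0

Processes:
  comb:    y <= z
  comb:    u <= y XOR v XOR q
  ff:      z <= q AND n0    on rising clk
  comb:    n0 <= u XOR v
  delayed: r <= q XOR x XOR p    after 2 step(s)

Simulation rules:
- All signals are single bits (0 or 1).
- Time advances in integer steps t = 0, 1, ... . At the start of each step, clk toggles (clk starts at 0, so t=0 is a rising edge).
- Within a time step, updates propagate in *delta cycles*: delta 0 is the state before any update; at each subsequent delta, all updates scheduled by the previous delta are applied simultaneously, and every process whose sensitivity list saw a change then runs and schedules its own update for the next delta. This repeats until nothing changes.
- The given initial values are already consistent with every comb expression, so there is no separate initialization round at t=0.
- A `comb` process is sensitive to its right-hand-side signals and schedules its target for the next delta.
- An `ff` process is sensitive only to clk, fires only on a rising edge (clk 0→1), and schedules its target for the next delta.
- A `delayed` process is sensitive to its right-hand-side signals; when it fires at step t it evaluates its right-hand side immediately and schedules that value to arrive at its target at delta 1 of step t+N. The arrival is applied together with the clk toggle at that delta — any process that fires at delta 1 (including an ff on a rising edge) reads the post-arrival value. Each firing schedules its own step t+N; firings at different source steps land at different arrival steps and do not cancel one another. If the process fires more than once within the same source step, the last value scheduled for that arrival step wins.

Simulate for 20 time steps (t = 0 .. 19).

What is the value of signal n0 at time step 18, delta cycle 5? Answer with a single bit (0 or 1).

[bits: x,y,n0,r,u,q,clk,v,z,p]
t=0: Δ0=1100010010 Δ1=1100011010 Δ2=1100011000 Δ3=1000011000 Δ4=1000111000 Δ5=1010111000 | 5Δ
t=1: Δ0=1010111000 Δ1=1010110000 | 1Δ
t=2: Δ0=1010110000 Δ1=1010111000 Δ2=1010111010 Δ3=1110111010 Δ4=1110011010 Δ5=1100011010 | 5Δ
t=3: Δ0=1100011010 Δ1=1100010010 | 1Δ
t=4: Δ0=1100010010 Δ1=1100011010 Δ2=1100011000 Δ3=1000011000 Δ4=1000111000 Δ5=1010111000 | 5Δ
t=5: Δ0=1010111000 Δ1=1010110000 | 1Δ
t=6: Δ0=1010110000 Δ1=1010111000 Δ2=1010111010 Δ3=1110111010 Δ4=1110011010 Δ5=1100011010 | 5Δ
t=7: Δ0=1100011010 Δ1=1100010010 | 1Δ
t=8: Δ0=1100010010 Δ1=1100011010 Δ2=1100011000 Δ3=1000011000 Δ4=1000111000 Δ5=1010111000 | 5Δ
t=9: Δ0=1010111000 Δ1=1010110000 | 1Δ
t=10: Δ0=1010110000 Δ1=1010111000 Δ2=1010111010 Δ3=1110111010 Δ4=1110011010 Δ5=1100011010 | 5Δ
t=11: Δ0=1100011010 Δ1=1100010010 | 1Δ
t=12: Δ0=1100010010 Δ1=1100011010 Δ2=1100011000 Δ3=1000011000 Δ4=1000111000 Δ5=1010111000 | 5Δ
t=13: Δ0=1010111000 Δ1=1010110000 | 1Δ
t=14: Δ0=1010110000 Δ1=1010111000 Δ2=1010111010 Δ3=1110111010 Δ4=1110011010 Δ5=1100011010 | 5Δ
t=15: Δ0=1100011010 Δ1=1100010010 | 1Δ
t=16: Δ0=1100010010 Δ1=1100011010 Δ2=1100011000 Δ3=1000011000 Δ4=1000111000 Δ5=1010111000 | 5Δ
t=17: Δ0=1010111000 Δ1=1010110000 | 1Δ
t=18: Δ0=1010110000 Δ1=1010111000 Δ2=1010111010 Δ3=1110111010 Δ4=1110011010 Δ5=1100011010 | 5Δ
t=19: Δ0=1100011010 Δ1=1100010010 | 1Δ

0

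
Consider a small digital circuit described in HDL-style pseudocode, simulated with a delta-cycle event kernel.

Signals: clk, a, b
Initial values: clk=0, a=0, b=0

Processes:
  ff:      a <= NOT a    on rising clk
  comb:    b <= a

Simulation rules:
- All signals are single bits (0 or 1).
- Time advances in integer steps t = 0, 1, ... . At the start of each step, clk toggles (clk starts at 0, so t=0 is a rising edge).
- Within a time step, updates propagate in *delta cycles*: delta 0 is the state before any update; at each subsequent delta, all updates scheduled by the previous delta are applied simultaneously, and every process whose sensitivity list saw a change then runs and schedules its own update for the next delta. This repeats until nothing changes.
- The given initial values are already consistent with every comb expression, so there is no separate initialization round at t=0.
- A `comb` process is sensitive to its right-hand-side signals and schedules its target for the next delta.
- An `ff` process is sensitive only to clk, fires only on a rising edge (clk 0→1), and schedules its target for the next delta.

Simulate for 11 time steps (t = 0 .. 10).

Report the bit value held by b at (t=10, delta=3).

0

t=0 Δ0: clk=0 b=0 a=0
  Δ1: clk:0→1
  Δ2: a:0→1
  Δ3: b:0→1
  (3Δ to stable)
t=1 Δ0: clk=1 b=1 a=1
  Δ1: clk:1→0
  (1Δ to stable)
t=2 Δ0: clk=0 b=1 a=1
  Δ1: clk:0→1
  Δ2: a:1→0
  Δ3: b:1→0
  (3Δ to stable)
t=3 Δ0: clk=1 b=0 a=0
  Δ1: clk:1→0
  (1Δ to stable)
t=4 Δ0: clk=0 b=0 a=0
  Δ1: clk:0→1
  Δ2: a:0→1
  Δ3: b:0→1
  (3Δ to stable)
t=5 Δ0: clk=1 b=1 a=1
  Δ1: clk:1→0
  (1Δ to stable)
t=6 Δ0: clk=0 b=1 a=1
  Δ1: clk:0→1
  Δ2: a:1→0
  Δ3: b:1→0
  (3Δ to stable)
t=7 Δ0: clk=1 b=0 a=0
  Δ1: clk:1→0
  (1Δ to stable)
t=8 Δ0: clk=0 b=0 a=0
  Δ1: clk:0→1
  Δ2: a:0→1
  Δ3: b:0→1
  (3Δ to stable)
t=9 Δ0: clk=1 b=1 a=1
  Δ1: clk:1→0
  (1Δ to stable)
t=10 Δ0: clk=0 b=1 a=1
  Δ1: clk:0→1
  Δ2: a:1→0
  Δ3: b:1→0
  (3Δ to stable)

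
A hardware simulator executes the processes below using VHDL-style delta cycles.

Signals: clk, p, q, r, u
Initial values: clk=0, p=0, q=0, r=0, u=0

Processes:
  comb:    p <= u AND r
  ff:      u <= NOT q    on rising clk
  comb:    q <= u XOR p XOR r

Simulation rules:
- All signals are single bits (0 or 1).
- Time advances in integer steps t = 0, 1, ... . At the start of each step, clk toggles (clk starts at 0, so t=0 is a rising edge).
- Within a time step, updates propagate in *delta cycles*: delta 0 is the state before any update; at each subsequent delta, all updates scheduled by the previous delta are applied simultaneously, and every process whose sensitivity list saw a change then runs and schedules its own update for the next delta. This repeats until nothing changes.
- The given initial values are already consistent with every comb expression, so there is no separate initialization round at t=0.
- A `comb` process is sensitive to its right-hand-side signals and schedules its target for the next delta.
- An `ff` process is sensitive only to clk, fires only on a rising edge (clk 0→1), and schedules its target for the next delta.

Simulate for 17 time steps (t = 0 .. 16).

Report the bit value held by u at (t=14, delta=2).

t0.Δ0 q=0 r=0 p=0 clk=0 u=0
t0.Δ1 q=0 r=0 p=0 clk=1 u=0
t0.Δ2 q=0 r=0 p=0 clk=1 u=1
t0.Δ3 q=1 r=0 p=0 clk=1 u=1
t1.Δ0 q=1 r=0 p=0 clk=1 u=1
t1.Δ1 q=1 r=0 p=0 clk=0 u=1
t2.Δ0 q=1 r=0 p=0 clk=0 u=1
t2.Δ1 q=1 r=0 p=0 clk=1 u=1
t2.Δ2 q=1 r=0 p=0 clk=1 u=0
t2.Δ3 q=0 r=0 p=0 clk=1 u=0
t3.Δ0 q=0 r=0 p=0 clk=1 u=0
t3.Δ1 q=0 r=0 p=0 clk=0 u=0
t4.Δ0 q=0 r=0 p=0 clk=0 u=0
t4.Δ1 q=0 r=0 p=0 clk=1 u=0
t4.Δ2 q=0 r=0 p=0 clk=1 u=1
t4.Δ3 q=1 r=0 p=0 clk=1 u=1
t5.Δ0 q=1 r=0 p=0 clk=1 u=1
t5.Δ1 q=1 r=0 p=0 clk=0 u=1
t6.Δ0 q=1 r=0 p=0 clk=0 u=1
t6.Δ1 q=1 r=0 p=0 clk=1 u=1
t6.Δ2 q=1 r=0 p=0 clk=1 u=0
t6.Δ3 q=0 r=0 p=0 clk=1 u=0
t7.Δ0 q=0 r=0 p=0 clk=1 u=0
t7.Δ1 q=0 r=0 p=0 clk=0 u=0
t8.Δ0 q=0 r=0 p=0 clk=0 u=0
t8.Δ1 q=0 r=0 p=0 clk=1 u=0
t8.Δ2 q=0 r=0 p=0 clk=1 u=1
t8.Δ3 q=1 r=0 p=0 clk=1 u=1
t9.Δ0 q=1 r=0 p=0 clk=1 u=1
t9.Δ1 q=1 r=0 p=0 clk=0 u=1
t10.Δ0 q=1 r=0 p=0 clk=0 u=1
t10.Δ1 q=1 r=0 p=0 clk=1 u=1
t10.Δ2 q=1 r=0 p=0 clk=1 u=0
t10.Δ3 q=0 r=0 p=0 clk=1 u=0
t11.Δ0 q=0 r=0 p=0 clk=1 u=0
t11.Δ1 q=0 r=0 p=0 clk=0 u=0
t12.Δ0 q=0 r=0 p=0 clk=0 u=0
t12.Δ1 q=0 r=0 p=0 clk=1 u=0
t12.Δ2 q=0 r=0 p=0 clk=1 u=1
t12.Δ3 q=1 r=0 p=0 clk=1 u=1
t13.Δ0 q=1 r=0 p=0 clk=1 u=1
t13.Δ1 q=1 r=0 p=0 clk=0 u=1
t14.Δ0 q=1 r=0 p=0 clk=0 u=1
t14.Δ1 q=1 r=0 p=0 clk=1 u=1
t14.Δ2 q=1 r=0 p=0 clk=1 u=0
t14.Δ3 q=0 r=0 p=0 clk=1 u=0
t15.Δ0 q=0 r=0 p=0 clk=1 u=0
t15.Δ1 q=0 r=0 p=0 clk=0 u=0
t16.Δ0 q=0 r=0 p=0 clk=0 u=0
t16.Δ1 q=0 r=0 p=0 clk=1 u=0
t16.Δ2 q=0 r=0 p=0 clk=1 u=1
t16.Δ3 q=1 r=0 p=0 clk=1 u=1

0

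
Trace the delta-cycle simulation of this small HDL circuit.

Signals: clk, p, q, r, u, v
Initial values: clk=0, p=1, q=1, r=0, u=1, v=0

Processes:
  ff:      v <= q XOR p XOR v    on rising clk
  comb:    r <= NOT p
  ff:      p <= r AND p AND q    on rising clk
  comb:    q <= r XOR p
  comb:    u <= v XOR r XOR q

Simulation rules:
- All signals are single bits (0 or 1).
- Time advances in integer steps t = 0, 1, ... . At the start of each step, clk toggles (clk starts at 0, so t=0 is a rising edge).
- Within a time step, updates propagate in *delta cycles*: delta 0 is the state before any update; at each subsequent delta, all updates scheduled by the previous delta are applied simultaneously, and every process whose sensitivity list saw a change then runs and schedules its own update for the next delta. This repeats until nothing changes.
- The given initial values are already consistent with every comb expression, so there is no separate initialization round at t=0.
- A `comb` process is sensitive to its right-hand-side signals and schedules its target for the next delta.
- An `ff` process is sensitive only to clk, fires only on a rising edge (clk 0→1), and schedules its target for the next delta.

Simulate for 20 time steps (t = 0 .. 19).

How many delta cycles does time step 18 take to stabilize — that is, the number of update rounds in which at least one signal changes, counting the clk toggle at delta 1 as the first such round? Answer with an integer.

[bits: v,u,r,p,clk,q]
t=0: Δ0=010101 Δ1=010111 Δ2=010011 Δ3=011010 Δ4=011011 Δ5=001011 | 5Δ
t=1: Δ0=001011 Δ1=001001 | 1Δ
t=2: Δ0=001001 Δ1=001011 Δ2=101011 Δ3=111011 | 3Δ
t=3: Δ0=111011 Δ1=111001 | 1Δ
t=4: Δ0=111001 Δ1=111011 Δ2=011011 Δ3=001011 | 3Δ
t=5: Δ0=001011 Δ1=001001 | 1Δ
t=6: Δ0=001001 Δ1=001011 Δ2=101011 Δ3=111011 | 3Δ
t=7: Δ0=111011 Δ1=111001 | 1Δ
t=8: Δ0=111001 Δ1=111011 Δ2=011011 Δ3=001011 | 3Δ
t=9: Δ0=001011 Δ1=001001 | 1Δ
t=10: Δ0=001001 Δ1=001011 Δ2=101011 Δ3=111011 | 3Δ
t=11: Δ0=111011 Δ1=111001 | 1Δ
t=12: Δ0=111001 Δ1=111011 Δ2=011011 Δ3=001011 | 3Δ
t=13: Δ0=001011 Δ1=001001 | 1Δ
t=14: Δ0=001001 Δ1=001011 Δ2=101011 Δ3=111011 | 3Δ
t=15: Δ0=111011 Δ1=111001 | 1Δ
t=16: Δ0=111001 Δ1=111011 Δ2=011011 Δ3=001011 | 3Δ
t=17: Δ0=001011 Δ1=001001 | 1Δ
t=18: Δ0=001001 Δ1=001011 Δ2=101011 Δ3=111011 | 3Δ
t=19: Δ0=111011 Δ1=111001 | 1Δ

3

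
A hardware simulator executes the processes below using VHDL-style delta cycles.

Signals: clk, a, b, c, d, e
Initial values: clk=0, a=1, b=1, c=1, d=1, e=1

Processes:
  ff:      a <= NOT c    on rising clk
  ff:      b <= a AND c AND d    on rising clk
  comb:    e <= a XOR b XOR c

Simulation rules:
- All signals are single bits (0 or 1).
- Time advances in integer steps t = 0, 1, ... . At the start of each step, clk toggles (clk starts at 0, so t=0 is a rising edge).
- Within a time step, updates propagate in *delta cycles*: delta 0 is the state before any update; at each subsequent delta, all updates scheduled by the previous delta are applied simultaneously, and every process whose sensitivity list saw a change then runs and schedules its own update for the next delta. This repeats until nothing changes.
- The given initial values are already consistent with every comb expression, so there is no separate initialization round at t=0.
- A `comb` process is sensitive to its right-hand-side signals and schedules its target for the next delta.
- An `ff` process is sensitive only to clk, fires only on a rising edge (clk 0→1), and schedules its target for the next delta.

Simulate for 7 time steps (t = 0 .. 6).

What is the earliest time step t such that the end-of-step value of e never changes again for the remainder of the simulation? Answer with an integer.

[bits: d,a,c,clk,e,b]
t=0: Δ0=111011 Δ1=111111 Δ2=101111 Δ3=101101 | 3Δ
t=1: Δ0=101101 Δ1=101001 | 1Δ
t=2: Δ0=101001 Δ1=101101 Δ2=101100 Δ3=101110 | 3Δ
t=3: Δ0=101110 Δ1=101010 | 1Δ
t=4: Δ0=101010 Δ1=101110 | 1Δ
t=5: Δ0=101110 Δ1=101010 | 1Δ
t=6: Δ0=101010 Δ1=101110 | 1Δ

2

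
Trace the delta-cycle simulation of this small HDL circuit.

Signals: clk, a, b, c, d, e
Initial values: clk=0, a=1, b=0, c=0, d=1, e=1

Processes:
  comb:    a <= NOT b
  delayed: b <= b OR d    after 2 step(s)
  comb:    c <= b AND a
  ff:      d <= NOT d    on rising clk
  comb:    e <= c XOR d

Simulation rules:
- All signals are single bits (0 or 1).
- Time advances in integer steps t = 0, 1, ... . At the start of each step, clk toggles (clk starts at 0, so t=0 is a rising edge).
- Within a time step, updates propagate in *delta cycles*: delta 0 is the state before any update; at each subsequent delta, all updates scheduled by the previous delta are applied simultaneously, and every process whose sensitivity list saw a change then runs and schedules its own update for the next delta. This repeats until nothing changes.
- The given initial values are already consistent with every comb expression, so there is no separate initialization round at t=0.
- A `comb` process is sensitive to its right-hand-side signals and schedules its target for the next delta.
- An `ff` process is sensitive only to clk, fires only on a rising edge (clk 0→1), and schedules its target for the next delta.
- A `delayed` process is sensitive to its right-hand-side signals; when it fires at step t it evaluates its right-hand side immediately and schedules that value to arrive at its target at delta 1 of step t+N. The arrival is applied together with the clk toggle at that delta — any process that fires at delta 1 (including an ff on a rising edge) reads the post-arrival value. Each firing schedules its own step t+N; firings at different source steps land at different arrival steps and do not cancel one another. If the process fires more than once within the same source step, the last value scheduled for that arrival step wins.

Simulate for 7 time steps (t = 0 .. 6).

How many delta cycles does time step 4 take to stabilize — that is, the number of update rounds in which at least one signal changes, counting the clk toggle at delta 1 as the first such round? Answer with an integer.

4

t0.Δ0 c=0 d=1 b=0 clk=0 a=1 e=1
t0.Δ1 c=0 d=1 b=0 clk=1 a=1 e=1
t0.Δ2 c=0 d=0 b=0 clk=1 a=1 e=1
t0.Δ3 c=0 d=0 b=0 clk=1 a=1 e=0
t1.Δ0 c=0 d=0 b=0 clk=1 a=1 e=0
t1.Δ1 c=0 d=0 b=0 clk=0 a=1 e=0
t2.Δ0 c=0 d=0 b=0 clk=0 a=1 e=0
t2.Δ1 c=0 d=0 b=0 clk=1 a=1 e=0
t2.Δ2 c=0 d=1 b=0 clk=1 a=1 e=0
t2.Δ3 c=0 d=1 b=0 clk=1 a=1 e=1
t3.Δ0 c=0 d=1 b=0 clk=1 a=1 e=1
t3.Δ1 c=0 d=1 b=0 clk=0 a=1 e=1
t4.Δ0 c=0 d=1 b=0 clk=0 a=1 e=1
t4.Δ1 c=0 d=1 b=1 clk=1 a=1 e=1
t4.Δ2 c=1 d=0 b=1 clk=1 a=0 e=1
t4.Δ3 c=0 d=0 b=1 clk=1 a=0 e=1
t4.Δ4 c=0 d=0 b=1 clk=1 a=0 e=0
t5.Δ0 c=0 d=0 b=1 clk=1 a=0 e=0
t5.Δ1 c=0 d=0 b=1 clk=0 a=0 e=0
t6.Δ0 c=0 d=0 b=1 clk=0 a=0 e=0
t6.Δ1 c=0 d=0 b=1 clk=1 a=0 e=0
t6.Δ2 c=0 d=1 b=1 clk=1 a=0 e=0
t6.Δ3 c=0 d=1 b=1 clk=1 a=0 e=1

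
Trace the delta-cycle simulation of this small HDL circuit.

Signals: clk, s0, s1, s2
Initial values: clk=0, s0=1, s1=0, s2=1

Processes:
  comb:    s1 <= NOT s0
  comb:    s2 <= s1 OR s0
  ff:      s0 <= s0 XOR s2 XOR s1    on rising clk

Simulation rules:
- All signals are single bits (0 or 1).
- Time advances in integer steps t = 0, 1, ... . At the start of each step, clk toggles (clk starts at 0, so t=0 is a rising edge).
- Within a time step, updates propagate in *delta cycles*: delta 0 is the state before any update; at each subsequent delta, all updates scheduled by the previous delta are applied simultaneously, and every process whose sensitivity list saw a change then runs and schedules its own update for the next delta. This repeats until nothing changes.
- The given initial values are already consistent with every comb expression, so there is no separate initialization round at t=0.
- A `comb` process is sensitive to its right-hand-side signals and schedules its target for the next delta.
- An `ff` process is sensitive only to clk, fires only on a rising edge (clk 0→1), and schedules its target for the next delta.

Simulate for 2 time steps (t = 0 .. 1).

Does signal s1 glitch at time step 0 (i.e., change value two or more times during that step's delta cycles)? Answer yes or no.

[bits: s1,s2,clk,s0]
t=0: Δ0=0101 Δ1=0111 Δ2=0110 Δ3=1010 Δ4=1110 | 4Δ
t=1: Δ0=1110 Δ1=1100 | 1Δ

no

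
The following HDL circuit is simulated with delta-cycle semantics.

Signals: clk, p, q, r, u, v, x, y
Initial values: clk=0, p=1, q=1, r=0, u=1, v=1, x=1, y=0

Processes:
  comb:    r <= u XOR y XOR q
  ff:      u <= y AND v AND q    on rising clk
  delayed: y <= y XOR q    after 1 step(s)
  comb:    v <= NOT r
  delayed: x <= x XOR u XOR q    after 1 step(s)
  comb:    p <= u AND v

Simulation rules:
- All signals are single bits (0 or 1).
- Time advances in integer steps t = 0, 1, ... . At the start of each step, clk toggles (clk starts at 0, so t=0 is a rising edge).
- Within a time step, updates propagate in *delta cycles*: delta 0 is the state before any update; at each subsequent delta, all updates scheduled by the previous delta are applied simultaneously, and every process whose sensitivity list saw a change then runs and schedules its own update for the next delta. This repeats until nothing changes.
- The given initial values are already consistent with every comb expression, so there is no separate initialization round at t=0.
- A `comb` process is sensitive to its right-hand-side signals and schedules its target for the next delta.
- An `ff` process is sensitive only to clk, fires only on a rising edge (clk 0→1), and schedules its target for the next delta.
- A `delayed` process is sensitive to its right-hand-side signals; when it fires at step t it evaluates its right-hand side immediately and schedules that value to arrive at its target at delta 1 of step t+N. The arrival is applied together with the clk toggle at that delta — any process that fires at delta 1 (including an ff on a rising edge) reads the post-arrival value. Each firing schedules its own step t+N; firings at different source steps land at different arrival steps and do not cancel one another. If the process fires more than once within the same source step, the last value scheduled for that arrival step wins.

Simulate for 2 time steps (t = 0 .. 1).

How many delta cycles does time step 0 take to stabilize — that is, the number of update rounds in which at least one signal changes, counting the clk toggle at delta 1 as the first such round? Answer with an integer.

t0.Δ0 x=1 r=0 q=1 y=0 clk=0 p=1 v=1 u=1
t0.Δ1 x=1 r=0 q=1 y=0 clk=1 p=1 v=1 u=1
t0.Δ2 x=1 r=0 q=1 y=0 clk=1 p=1 v=1 u=0
t0.Δ3 x=1 r=1 q=1 y=0 clk=1 p=0 v=1 u=0
t0.Δ4 x=1 r=1 q=1 y=0 clk=1 p=0 v=0 u=0
t1.Δ0 x=1 r=1 q=1 y=0 clk=1 p=0 v=0 u=0
t1.Δ1 x=0 r=1 q=1 y=0 clk=0 p=0 v=0 u=0

4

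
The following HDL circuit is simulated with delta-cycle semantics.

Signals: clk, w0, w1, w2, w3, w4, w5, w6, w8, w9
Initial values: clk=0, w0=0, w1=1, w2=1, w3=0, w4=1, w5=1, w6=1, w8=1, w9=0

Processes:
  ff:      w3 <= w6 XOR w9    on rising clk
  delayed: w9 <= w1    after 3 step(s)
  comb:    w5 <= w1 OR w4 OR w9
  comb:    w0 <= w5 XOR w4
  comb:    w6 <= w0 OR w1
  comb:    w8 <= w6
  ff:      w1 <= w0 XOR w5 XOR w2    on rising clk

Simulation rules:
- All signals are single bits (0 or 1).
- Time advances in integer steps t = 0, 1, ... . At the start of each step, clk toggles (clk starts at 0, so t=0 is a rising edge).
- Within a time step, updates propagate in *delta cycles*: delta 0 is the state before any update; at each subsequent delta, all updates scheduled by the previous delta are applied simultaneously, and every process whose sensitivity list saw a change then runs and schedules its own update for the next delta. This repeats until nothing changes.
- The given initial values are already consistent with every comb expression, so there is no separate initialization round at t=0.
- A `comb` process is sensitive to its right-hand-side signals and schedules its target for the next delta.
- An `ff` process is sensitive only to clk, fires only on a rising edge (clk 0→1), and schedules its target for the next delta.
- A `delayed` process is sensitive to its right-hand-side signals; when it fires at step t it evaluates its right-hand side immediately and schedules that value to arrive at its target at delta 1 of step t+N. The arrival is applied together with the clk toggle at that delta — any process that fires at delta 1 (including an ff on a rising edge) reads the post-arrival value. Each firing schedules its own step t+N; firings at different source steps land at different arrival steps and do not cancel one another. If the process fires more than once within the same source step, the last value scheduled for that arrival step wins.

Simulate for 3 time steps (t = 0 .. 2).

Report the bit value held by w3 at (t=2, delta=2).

0

t0.Δ0 w5=1 w4=1 w3=0 w2=1 w0=0 w9=0 clk=0 w8=1 w6=1 w1=1
t0.Δ1 w5=1 w4=1 w3=0 w2=1 w0=0 w9=0 clk=1 w8=1 w6=1 w1=1
t0.Δ2 w5=1 w4=1 w3=1 w2=1 w0=0 w9=0 clk=1 w8=1 w6=1 w1=0
t0.Δ3 w5=1 w4=1 w3=1 w2=1 w0=0 w9=0 clk=1 w8=1 w6=0 w1=0
t0.Δ4 w5=1 w4=1 w3=1 w2=1 w0=0 w9=0 clk=1 w8=0 w6=0 w1=0
t1.Δ0 w5=1 w4=1 w3=1 w2=1 w0=0 w9=0 clk=1 w8=0 w6=0 w1=0
t1.Δ1 w5=1 w4=1 w3=1 w2=1 w0=0 w9=0 clk=0 w8=0 w6=0 w1=0
t2.Δ0 w5=1 w4=1 w3=1 w2=1 w0=0 w9=0 clk=0 w8=0 w6=0 w1=0
t2.Δ1 w5=1 w4=1 w3=1 w2=1 w0=0 w9=0 clk=1 w8=0 w6=0 w1=0
t2.Δ2 w5=1 w4=1 w3=0 w2=1 w0=0 w9=0 clk=1 w8=0 w6=0 w1=0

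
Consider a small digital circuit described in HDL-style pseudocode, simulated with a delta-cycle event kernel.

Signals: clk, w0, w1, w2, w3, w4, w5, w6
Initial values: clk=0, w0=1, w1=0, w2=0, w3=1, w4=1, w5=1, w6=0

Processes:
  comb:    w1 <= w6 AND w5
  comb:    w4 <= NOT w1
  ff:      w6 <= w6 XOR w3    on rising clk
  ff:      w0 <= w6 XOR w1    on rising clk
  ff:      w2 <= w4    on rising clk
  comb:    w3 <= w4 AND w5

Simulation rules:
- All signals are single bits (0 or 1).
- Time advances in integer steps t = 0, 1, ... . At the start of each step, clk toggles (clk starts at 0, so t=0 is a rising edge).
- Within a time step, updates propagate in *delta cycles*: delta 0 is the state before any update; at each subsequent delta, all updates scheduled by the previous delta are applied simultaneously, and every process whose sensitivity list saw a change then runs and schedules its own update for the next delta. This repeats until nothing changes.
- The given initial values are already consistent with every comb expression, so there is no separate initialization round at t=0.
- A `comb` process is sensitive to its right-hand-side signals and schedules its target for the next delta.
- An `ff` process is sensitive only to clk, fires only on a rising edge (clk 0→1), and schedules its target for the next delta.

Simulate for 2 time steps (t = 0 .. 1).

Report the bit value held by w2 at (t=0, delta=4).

1

t0.Δ0 w6=0 w3=1 w5=1 w4=1 clk=0 w0=1 w1=0 w2=0
t0.Δ1 w6=0 w3=1 w5=1 w4=1 clk=1 w0=1 w1=0 w2=0
t0.Δ2 w6=1 w3=1 w5=1 w4=1 clk=1 w0=0 w1=0 w2=1
t0.Δ3 w6=1 w3=1 w5=1 w4=1 clk=1 w0=0 w1=1 w2=1
t0.Δ4 w6=1 w3=1 w5=1 w4=0 clk=1 w0=0 w1=1 w2=1
t0.Δ5 w6=1 w3=0 w5=1 w4=0 clk=1 w0=0 w1=1 w2=1
t1.Δ0 w6=1 w3=0 w5=1 w4=0 clk=1 w0=0 w1=1 w2=1
t1.Δ1 w6=1 w3=0 w5=1 w4=0 clk=0 w0=0 w1=1 w2=1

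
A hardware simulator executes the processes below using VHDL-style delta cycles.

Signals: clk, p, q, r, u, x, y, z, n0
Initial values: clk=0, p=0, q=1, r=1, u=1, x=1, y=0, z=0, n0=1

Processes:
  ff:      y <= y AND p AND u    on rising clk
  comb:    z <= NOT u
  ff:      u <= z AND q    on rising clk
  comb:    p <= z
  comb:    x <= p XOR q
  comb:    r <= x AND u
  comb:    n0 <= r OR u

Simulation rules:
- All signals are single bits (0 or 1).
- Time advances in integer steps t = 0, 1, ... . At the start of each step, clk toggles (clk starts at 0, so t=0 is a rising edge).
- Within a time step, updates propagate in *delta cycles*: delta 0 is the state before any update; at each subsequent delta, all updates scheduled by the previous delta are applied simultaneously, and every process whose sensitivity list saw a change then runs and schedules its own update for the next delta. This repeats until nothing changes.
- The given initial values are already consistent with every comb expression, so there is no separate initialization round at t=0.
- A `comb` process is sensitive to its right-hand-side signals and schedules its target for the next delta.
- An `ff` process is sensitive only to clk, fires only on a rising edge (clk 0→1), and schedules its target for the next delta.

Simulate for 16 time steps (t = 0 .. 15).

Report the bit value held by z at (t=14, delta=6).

0

t=0 Δ0: q=1 u=1 r=1 clk=0 y=0 z=0 n0=1 x=1 p=0
  Δ1: clk:0→1
  Δ2: u:1→0
  Δ3: r:1→0, z:0→1
  Δ4: n0:1→0, p:0→1
  Δ5: x:1→0
  (5Δ to stable)
t=1 Δ0: q=1 u=0 r=0 clk=1 y=0 z=1 n0=0 x=0 p=1
  Δ1: clk:1→0
  (1Δ to stable)
t=2 Δ0: q=1 u=0 r=0 clk=0 y=0 z=1 n0=0 x=0 p=1
  Δ1: clk:0→1
  Δ2: u:0→1
  Δ3: z:1→0, n0:0→1
  Δ4: p:1→0
  Δ5: x:0→1
  Δ6: r:0→1
  (6Δ to stable)
t=3 Δ0: q=1 u=1 r=1 clk=1 y=0 z=0 n0=1 x=1 p=0
  Δ1: clk:1→0
  (1Δ to stable)
t=4 Δ0: q=1 u=1 r=1 clk=0 y=0 z=0 n0=1 x=1 p=0
  Δ1: clk:0→1
  Δ2: u:1→0
  Δ3: r:1→0, z:0→1
  Δ4: n0:1→0, p:0→1
  Δ5: x:1→0
  (5Δ to stable)
t=5 Δ0: q=1 u=0 r=0 clk=1 y=0 z=1 n0=0 x=0 p=1
  Δ1: clk:1→0
  (1Δ to stable)
t=6 Δ0: q=1 u=0 r=0 clk=0 y=0 z=1 n0=0 x=0 p=1
  Δ1: clk:0→1
  Δ2: u:0→1
  Δ3: z:1→0, n0:0→1
  Δ4: p:1→0
  Δ5: x:0→1
  Δ6: r:0→1
  (6Δ to stable)
t=7 Δ0: q=1 u=1 r=1 clk=1 y=0 z=0 n0=1 x=1 p=0
  Δ1: clk:1→0
  (1Δ to stable)
t=8 Δ0: q=1 u=1 r=1 clk=0 y=0 z=0 n0=1 x=1 p=0
  Δ1: clk:0→1
  Δ2: u:1→0
  Δ3: r:1→0, z:0→1
  Δ4: n0:1→0, p:0→1
  Δ5: x:1→0
  (5Δ to stable)
t=9 Δ0: q=1 u=0 r=0 clk=1 y=0 z=1 n0=0 x=0 p=1
  Δ1: clk:1→0
  (1Δ to stable)
t=10 Δ0: q=1 u=0 r=0 clk=0 y=0 z=1 n0=0 x=0 p=1
  Δ1: clk:0→1
  Δ2: u:0→1
  Δ3: z:1→0, n0:0→1
  Δ4: p:1→0
  Δ5: x:0→1
  Δ6: r:0→1
  (6Δ to stable)
t=11 Δ0: q=1 u=1 r=1 clk=1 y=0 z=0 n0=1 x=1 p=0
  Δ1: clk:1→0
  (1Δ to stable)
t=12 Δ0: q=1 u=1 r=1 clk=0 y=0 z=0 n0=1 x=1 p=0
  Δ1: clk:0→1
  Δ2: u:1→0
  Δ3: r:1→0, z:0→1
  Δ4: n0:1→0, p:0→1
  Δ5: x:1→0
  (5Δ to stable)
t=13 Δ0: q=1 u=0 r=0 clk=1 y=0 z=1 n0=0 x=0 p=1
  Δ1: clk:1→0
  (1Δ to stable)
t=14 Δ0: q=1 u=0 r=0 clk=0 y=0 z=1 n0=0 x=0 p=1
  Δ1: clk:0→1
  Δ2: u:0→1
  Δ3: z:1→0, n0:0→1
  Δ4: p:1→0
  Δ5: x:0→1
  Δ6: r:0→1
  (6Δ to stable)
t=15 Δ0: q=1 u=1 r=1 clk=1 y=0 z=0 n0=1 x=1 p=0
  Δ1: clk:1→0
  (1Δ to stable)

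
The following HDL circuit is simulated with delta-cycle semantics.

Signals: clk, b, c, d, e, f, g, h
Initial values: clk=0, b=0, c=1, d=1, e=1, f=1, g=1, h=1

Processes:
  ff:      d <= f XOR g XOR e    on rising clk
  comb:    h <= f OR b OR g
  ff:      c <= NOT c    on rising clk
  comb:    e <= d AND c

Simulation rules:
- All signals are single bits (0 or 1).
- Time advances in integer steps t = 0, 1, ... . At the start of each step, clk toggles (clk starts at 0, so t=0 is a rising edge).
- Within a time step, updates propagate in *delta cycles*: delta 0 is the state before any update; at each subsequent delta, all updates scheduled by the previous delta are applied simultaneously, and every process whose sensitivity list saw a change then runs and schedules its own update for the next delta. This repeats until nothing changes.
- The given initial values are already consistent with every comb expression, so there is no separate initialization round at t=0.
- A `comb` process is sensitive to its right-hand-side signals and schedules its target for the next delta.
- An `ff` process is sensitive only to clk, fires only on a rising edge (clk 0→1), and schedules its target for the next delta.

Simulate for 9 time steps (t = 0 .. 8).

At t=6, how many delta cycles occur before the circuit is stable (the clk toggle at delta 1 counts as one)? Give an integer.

t=0 Δ0: c=1 f=1 e=1 h=1 g=1 clk=0 b=0 d=1
  Δ1: clk:0→1
  Δ2: c:1→0
  Δ3: e:1→0
  (3Δ to stable)
t=1 Δ0: c=0 f=1 e=0 h=1 g=1 clk=1 b=0 d=1
  Δ1: clk:1→0
  (1Δ to stable)
t=2 Δ0: c=0 f=1 e=0 h=1 g=1 clk=0 b=0 d=1
  Δ1: clk:0→1
  Δ2: c:0→1, d:1→0
  (2Δ to stable)
t=3 Δ0: c=1 f=1 e=0 h=1 g=1 clk=1 b=0 d=0
  Δ1: clk:1→0
  (1Δ to stable)
t=4 Δ0: c=1 f=1 e=0 h=1 g=1 clk=0 b=0 d=0
  Δ1: clk:0→1
  Δ2: c:1→0
  (2Δ to stable)
t=5 Δ0: c=0 f=1 e=0 h=1 g=1 clk=1 b=0 d=0
  Δ1: clk:1→0
  (1Δ to stable)
t=6 Δ0: c=0 f=1 e=0 h=1 g=1 clk=0 b=0 d=0
  Δ1: clk:0→1
  Δ2: c:0→1
  (2Δ to stable)
t=7 Δ0: c=1 f=1 e=0 h=1 g=1 clk=1 b=0 d=0
  Δ1: clk:1→0
  (1Δ to stable)
t=8 Δ0: c=1 f=1 e=0 h=1 g=1 clk=0 b=0 d=0
  Δ1: clk:0→1
  Δ2: c:1→0
  (2Δ to stable)

2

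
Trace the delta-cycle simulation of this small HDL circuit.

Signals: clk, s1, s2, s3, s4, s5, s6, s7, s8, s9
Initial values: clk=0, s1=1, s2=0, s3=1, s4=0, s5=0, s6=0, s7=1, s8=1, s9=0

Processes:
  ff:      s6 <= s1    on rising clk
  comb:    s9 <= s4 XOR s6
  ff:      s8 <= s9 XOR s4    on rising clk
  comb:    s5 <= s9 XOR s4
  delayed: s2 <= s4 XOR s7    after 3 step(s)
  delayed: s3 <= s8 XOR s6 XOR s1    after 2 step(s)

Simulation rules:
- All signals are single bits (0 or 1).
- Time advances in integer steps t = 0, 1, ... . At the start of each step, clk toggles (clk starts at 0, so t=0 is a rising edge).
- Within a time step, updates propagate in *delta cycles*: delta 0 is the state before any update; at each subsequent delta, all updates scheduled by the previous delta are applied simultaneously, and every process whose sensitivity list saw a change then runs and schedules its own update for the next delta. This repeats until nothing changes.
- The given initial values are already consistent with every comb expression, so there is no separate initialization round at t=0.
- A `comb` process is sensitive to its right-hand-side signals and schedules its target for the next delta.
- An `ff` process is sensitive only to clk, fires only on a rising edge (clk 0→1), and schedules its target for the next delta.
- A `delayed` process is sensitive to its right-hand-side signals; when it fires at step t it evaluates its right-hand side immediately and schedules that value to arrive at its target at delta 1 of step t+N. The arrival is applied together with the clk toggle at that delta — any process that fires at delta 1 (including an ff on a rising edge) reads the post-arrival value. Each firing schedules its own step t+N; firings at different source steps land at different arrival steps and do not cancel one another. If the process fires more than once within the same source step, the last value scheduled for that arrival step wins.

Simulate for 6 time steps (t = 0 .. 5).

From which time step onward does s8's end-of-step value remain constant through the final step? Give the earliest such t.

[bits: s9,s7,s2,s5,s6,s1,s4,s3,clk,s8]
t=0: Δ0=0100010101 Δ1=0100010111 Δ2=0100110110 Δ3=1100110110 Δ4=1101110110 | 4Δ
t=1: Δ0=1101110110 Δ1=1101110100 | 1Δ
t=2: Δ0=1101110100 Δ1=1101110010 Δ2=1101110011 | 2Δ
t=3: Δ0=1101110011 Δ1=1101110001 | 1Δ
t=4: Δ0=1101110001 Δ1=1101110111 | 1Δ
t=5: Δ0=1101110111 Δ1=1101110101 | 1Δ

2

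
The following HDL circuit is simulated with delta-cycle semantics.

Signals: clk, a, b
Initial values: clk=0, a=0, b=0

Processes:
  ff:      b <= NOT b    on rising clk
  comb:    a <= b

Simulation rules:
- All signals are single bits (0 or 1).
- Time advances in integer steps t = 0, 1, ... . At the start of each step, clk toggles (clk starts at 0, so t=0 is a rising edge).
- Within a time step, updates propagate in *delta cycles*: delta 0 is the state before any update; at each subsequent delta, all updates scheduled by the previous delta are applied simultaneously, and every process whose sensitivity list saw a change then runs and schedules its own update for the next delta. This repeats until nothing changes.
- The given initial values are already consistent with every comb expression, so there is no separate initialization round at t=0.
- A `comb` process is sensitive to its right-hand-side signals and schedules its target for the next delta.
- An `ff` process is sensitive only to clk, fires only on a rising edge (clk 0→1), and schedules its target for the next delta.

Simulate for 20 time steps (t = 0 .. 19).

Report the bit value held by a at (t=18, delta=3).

0

t=0 Δ0: clk=0 a=0 b=0
  Δ1: clk:0→1
  Δ2: b:0→1
  Δ3: a:0→1
  (3Δ to stable)
t=1 Δ0: clk=1 a=1 b=1
  Δ1: clk:1→0
  (1Δ to stable)
t=2 Δ0: clk=0 a=1 b=1
  Δ1: clk:0→1
  Δ2: b:1→0
  Δ3: a:1→0
  (3Δ to stable)
t=3 Δ0: clk=1 a=0 b=0
  Δ1: clk:1→0
  (1Δ to stable)
t=4 Δ0: clk=0 a=0 b=0
  Δ1: clk:0→1
  Δ2: b:0→1
  Δ3: a:0→1
  (3Δ to stable)
t=5 Δ0: clk=1 a=1 b=1
  Δ1: clk:1→0
  (1Δ to stable)
t=6 Δ0: clk=0 a=1 b=1
  Δ1: clk:0→1
  Δ2: b:1→0
  Δ3: a:1→0
  (3Δ to stable)
t=7 Δ0: clk=1 a=0 b=0
  Δ1: clk:1→0
  (1Δ to stable)
t=8 Δ0: clk=0 a=0 b=0
  Δ1: clk:0→1
  Δ2: b:0→1
  Δ3: a:0→1
  (3Δ to stable)
t=9 Δ0: clk=1 a=1 b=1
  Δ1: clk:1→0
  (1Δ to stable)
t=10 Δ0: clk=0 a=1 b=1
  Δ1: clk:0→1
  Δ2: b:1→0
  Δ3: a:1→0
  (3Δ to stable)
t=11 Δ0: clk=1 a=0 b=0
  Δ1: clk:1→0
  (1Δ to stable)
t=12 Δ0: clk=0 a=0 b=0
  Δ1: clk:0→1
  Δ2: b:0→1
  Δ3: a:0→1
  (3Δ to stable)
t=13 Δ0: clk=1 a=1 b=1
  Δ1: clk:1→0
  (1Δ to stable)
t=14 Δ0: clk=0 a=1 b=1
  Δ1: clk:0→1
  Δ2: b:1→0
  Δ3: a:1→0
  (3Δ to stable)
t=15 Δ0: clk=1 a=0 b=0
  Δ1: clk:1→0
  (1Δ to stable)
t=16 Δ0: clk=0 a=0 b=0
  Δ1: clk:0→1
  Δ2: b:0→1
  Δ3: a:0→1
  (3Δ to stable)
t=17 Δ0: clk=1 a=1 b=1
  Δ1: clk:1→0
  (1Δ to stable)
t=18 Δ0: clk=0 a=1 b=1
  Δ1: clk:0→1
  Δ2: b:1→0
  Δ3: a:1→0
  (3Δ to stable)
t=19 Δ0: clk=1 a=0 b=0
  Δ1: clk:1→0
  (1Δ to stable)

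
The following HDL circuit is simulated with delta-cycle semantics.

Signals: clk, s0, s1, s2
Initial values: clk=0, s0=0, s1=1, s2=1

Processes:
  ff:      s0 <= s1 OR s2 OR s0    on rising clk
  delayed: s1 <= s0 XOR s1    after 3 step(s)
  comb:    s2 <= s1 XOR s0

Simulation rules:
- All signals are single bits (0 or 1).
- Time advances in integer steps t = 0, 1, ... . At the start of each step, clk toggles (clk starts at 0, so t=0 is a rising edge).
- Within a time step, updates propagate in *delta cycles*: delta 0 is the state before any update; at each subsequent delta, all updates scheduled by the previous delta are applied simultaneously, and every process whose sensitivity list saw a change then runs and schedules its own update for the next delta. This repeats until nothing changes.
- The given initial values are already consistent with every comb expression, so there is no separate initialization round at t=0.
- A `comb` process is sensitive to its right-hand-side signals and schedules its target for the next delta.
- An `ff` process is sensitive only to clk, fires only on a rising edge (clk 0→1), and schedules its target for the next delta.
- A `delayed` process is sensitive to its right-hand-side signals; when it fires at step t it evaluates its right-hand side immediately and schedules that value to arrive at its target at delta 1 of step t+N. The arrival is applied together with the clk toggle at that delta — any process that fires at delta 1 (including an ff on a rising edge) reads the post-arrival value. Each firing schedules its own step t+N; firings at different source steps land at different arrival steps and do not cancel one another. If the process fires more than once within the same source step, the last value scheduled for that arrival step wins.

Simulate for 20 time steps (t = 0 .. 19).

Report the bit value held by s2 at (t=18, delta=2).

[bits: s2,s1,s0,clk]
t=0: Δ0=1100 Δ1=1101 Δ2=1111 Δ3=0111 | 3Δ
t=1: Δ0=0111 Δ1=0110 | 1Δ
t=2: Δ0=0110 Δ1=0111 | 1Δ
t=3: Δ0=0111 Δ1=0010 Δ2=1010 | 2Δ
t=4: Δ0=1010 Δ1=1011 | 1Δ
t=5: Δ0=1011 Δ1=1010 | 1Δ
t=6: Δ0=1010 Δ1=1111 Δ2=0111 | 2Δ
t=7: Δ0=0111 Δ1=0110 | 1Δ
t=8: Δ0=0110 Δ1=0111 | 1Δ
t=9: Δ0=0111 Δ1=0010 Δ2=1010 | 2Δ
t=10: Δ0=1010 Δ1=1011 | 1Δ
t=11: Δ0=1011 Δ1=1010 | 1Δ
t=12: Δ0=1010 Δ1=1111 Δ2=0111 | 2Δ
t=13: Δ0=0111 Δ1=0110 | 1Δ
t=14: Δ0=0110 Δ1=0111 | 1Δ
t=15: Δ0=0111 Δ1=0010 Δ2=1010 | 2Δ
t=16: Δ0=1010 Δ1=1011 | 1Δ
t=17: Δ0=1011 Δ1=1010 | 1Δ
t=18: Δ0=1010 Δ1=1111 Δ2=0111 | 2Δ
t=19: Δ0=0111 Δ1=0110 | 1Δ

0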